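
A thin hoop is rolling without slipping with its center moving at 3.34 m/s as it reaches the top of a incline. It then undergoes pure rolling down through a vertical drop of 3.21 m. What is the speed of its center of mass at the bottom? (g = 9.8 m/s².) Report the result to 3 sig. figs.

v ≈ 6.53 m/s

The moment of inertia is MR², giving k ≡ I/(MR²) = 1.
The rolling condition ω = v/R makes the rotational term ½I(v/R)² = ½kMv², so KE_total = ½(1+k)Mv² = Mv².
Energy conservation: Mv₀² + Mgh = Mv², so v² = v₀² + 2gh/(1+k).
v = √(3.34² + 2×9.8×3.21/2) = √42.61 ≈ 6.53 m/s.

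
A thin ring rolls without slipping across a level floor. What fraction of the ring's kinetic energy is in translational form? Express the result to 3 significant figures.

fraction ≈ 0.500

With I = MR², the ratio k = I/(MR²) is 1.
Since ω = v/R, the translational part is ½Mv² and the rotational part is ½I(v/R)² = ½kMv²; the total is ½(1+k)Mv².
The translational fraction is therefore 1/(1+k) = 1/2 ≈ 0.500.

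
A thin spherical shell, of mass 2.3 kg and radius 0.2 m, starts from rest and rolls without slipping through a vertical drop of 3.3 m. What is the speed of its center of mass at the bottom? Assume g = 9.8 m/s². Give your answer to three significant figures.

Here I = (2/3)MR², so the shape factor k = I/(MR²) = 2/3.
Rolling without slipping gives ω = v/R, so the total kinetic energy is ½Mv² + ½Iω² = ½(1+k)Mv² = (5/6)Mv².
Energy conservation: Mgh = (5/6)Mv², so v = √(2gh/(1+k)) = √(2 × 9.8 × 3.3 / 1.667) ≈ 6.23 m/s.

v ≈ 6.23 m/s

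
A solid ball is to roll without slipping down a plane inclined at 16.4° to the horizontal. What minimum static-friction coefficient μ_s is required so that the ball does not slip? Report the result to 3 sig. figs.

μ_min ≈ 0.0841

For this body I = (2/5)MR², i.e. k = I/(MR²) = 0.4.
Newton's second law down the slope: Mg sinθ − f = Ma. The torque equation fR = Iα (with α = a/R) gives f = kMa.
These give a = g sinθ/(1+k) and the required friction f = kMg sinθ/(1+k).
The normal force is N = Mg cosθ, so μ_min = f/N = k tanθ/(1+k).
μ_min = 0.4 × tan16.4° / 1.4 ≈ 0.0841.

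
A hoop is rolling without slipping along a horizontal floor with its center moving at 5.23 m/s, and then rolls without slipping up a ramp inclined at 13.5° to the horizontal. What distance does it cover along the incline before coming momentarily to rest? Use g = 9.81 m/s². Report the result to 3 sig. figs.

The moment of inertia is MR², giving k ≡ I/(MR²) = 1.
The rolling condition ω = v/R makes the rotational term ½I(v/R)² = ½kMv², so KE_total = ½(1+k)Mv² = Mv².
Setting this equal to Mgh gives the vertical rise h = (1+k)v₀²/(2g) = 2×5.23²/(2×9.81) = 2.788 m.
The distance along the slope is d = h/sinθ = 2.788/sin13.5° ≈ 11.9 m.

d ≈ 11.9 m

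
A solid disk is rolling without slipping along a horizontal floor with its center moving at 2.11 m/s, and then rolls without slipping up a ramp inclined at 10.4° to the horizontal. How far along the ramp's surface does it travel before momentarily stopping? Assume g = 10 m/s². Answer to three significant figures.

The moment of inertia is (1/2)MR², giving k ≡ I/(MR²) = 0.5.
Rolling without slipping gives ω = v/R, so the total kinetic energy is ½Mv² + ½Iω² = ½(1+k)Mv² = (3/4)Mv².
Setting this equal to Mgh gives the vertical rise h = (1+k)v₀²/(2g) = 1.5×2.11²/(2×10) = 0.3339 m.
The distance along the slope is d = h/sinθ = 0.3339/sin10.4° ≈ 1.85 m.

d ≈ 1.85 m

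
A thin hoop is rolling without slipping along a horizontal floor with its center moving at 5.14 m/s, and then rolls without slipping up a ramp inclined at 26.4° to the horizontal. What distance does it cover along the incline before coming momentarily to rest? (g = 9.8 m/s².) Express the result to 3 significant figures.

d ≈ 6.06 m

The moment of inertia is MR², giving k ≡ I/(MR²) = 1.
The rolling condition ω = v/R makes the rotational term ½I(v/R)² = ½kMv², so KE_total = ½(1+k)Mv² = Mv².
Setting this equal to Mgh gives the vertical rise h = (1+k)v₀²/(2g) = 2×5.14²/(2×9.8) = 2.696 m.
Along the incline, d = h/sinθ = 2.696/sin26.4° ≈ 6.06 m.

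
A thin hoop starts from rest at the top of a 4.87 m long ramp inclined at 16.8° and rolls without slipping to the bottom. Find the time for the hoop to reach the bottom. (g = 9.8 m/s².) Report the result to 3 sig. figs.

t ≈ 2.62 s

For this body I = MR², i.e. k = I/(MR²) = 1.
Along the incline Mg sinθ − f = Ma, and torque about the center fR = Iα = kMR²(a/R) gives f = kMa.
Hence a = g sinθ/(1+k) = 9.8×sin16.8°/2 = 1.416 m/s².
Starting from rest, L = ½at², so t = √(2L/a) = √(2×4.87/1.416) ≈ 2.62 s.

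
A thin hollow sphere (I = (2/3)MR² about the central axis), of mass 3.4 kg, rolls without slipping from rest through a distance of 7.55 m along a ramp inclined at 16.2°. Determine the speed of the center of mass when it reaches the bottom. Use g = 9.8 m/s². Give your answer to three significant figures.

v ≈ 4.98 m/s

For this body I = (2/3)MR², i.e. k = I/(MR²) = 2/3.
Rolling without slipping gives ω = v/R, so the total kinetic energy is ½Mv² + ½Iω² = ½(1+k)Mv² = (5/6)Mv².
The vertical drop is h = L sinθ = 7.55 × sin16.2° = 2.106 m.
Setting Mgh = (5/6)Mv² gives v = √(2gh/(1+k)) = √(2·9.8·2.106/1.667) ≈ 4.98 m/s.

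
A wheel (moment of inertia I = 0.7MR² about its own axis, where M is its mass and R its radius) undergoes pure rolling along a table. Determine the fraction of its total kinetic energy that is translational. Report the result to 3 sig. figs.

The moment of inertia is 0.7MR², giving k ≡ I/(MR²) = 0.7.
With ω = v/R, KE_trans = ½Mv² and KE_rot = ½Iω² = ½kMv², so KE_total = ½(1+k)Mv².
The translational fraction is therefore 1/(1+k) = 1/1.7 ≈ 0.588.

fraction ≈ 0.588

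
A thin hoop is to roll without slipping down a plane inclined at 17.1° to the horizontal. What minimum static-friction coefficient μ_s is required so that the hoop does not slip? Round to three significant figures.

With I = MR², the ratio k = I/(MR²) is 1.
Newton's second law down the slope: Mg sinθ − f = Ma. The torque equation fR = Iα (with α = a/R) gives f = kMa.
These give a = g sinθ/(1+k) and the required friction f = kMg sinθ/(1+k).
The normal force is N = Mg cosθ, so μ_min = f/N = k tanθ/(1+k).
μ_min = 1 × tan17.1° / 2 ≈ 0.154.

μ_min ≈ 0.154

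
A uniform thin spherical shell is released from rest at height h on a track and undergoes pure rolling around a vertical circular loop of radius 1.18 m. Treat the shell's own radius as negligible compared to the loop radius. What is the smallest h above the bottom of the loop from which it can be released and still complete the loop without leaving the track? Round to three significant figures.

For this body I = (2/3)MR², i.e. k = I/(MR²) = 2/3.
At the top, contact is just lost when gravity alone supplies the centripetal force: Mg = Mv_top²/r, i.e. v_top² = gr.
With ω = v/R, the kinetic energy at speed v is ½(1+k)Mv² = (5/6)Mv².
Energy conservation from release (height h) to the top (height 2r): Mgh = Mg(2r) + (5/6)M·gr.
Thus h_min = 2r + (1+k)r/2 = r(2 + 1.667/2) = 1.18 × 2.833 ≈ 3.34 m.

h_min ≈ 3.34 m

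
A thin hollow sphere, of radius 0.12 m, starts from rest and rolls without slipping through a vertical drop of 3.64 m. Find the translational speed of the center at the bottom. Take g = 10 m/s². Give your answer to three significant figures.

v ≈ 6.61 m/s

For this body I = (2/3)MR², i.e. k = I/(MR²) = 2/3.
Rolling without slipping gives ω = v/R, so the total kinetic energy is ½Mv² + ½Iω² = ½(1+k)Mv² = (5/6)Mv².
Setting Mgh = (5/6)Mv² gives v = √(2gh/(1+k)) = √(2·10·3.64/1.667) ≈ 6.61 m/s.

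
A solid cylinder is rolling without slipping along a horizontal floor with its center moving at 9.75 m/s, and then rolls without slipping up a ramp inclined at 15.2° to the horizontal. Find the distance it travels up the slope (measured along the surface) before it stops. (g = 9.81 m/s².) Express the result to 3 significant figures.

The moment of inertia is (1/2)MR², giving k ≡ I/(MR²) = 0.5.
Pure rolling means v = ωR; then KE = ½Mv² + ½I(v/R)² = ½(1+k)Mv² = (3/4)Mv².
Setting this equal to Mgh gives the vertical rise h = (1+k)v₀²/(2g) = 1.5×9.75²/(2×9.81) = 7.268 m.
Along the incline, d = h/sinθ = 7.268/sin15.2° ≈ 27.7 m.

d ≈ 27.7 m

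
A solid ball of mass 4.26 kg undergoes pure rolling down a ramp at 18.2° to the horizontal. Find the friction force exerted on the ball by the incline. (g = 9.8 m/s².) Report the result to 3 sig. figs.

The moment of inertia is (2/5)MR², giving k ≡ I/(MR²) = 0.4.
Translational: Mg sinθ − f = Ma. Rotational about the CM: fR = Iα = kMRa, so f = kMa.
Combining, a = g sinθ/(1+k) and f = kMa = kMg sinθ/(1+k).
f = 0.4 × 4.26 × 9.8 × sin18.2° / 1.4 ≈ 3.73 N.

f ≈ 3.73 N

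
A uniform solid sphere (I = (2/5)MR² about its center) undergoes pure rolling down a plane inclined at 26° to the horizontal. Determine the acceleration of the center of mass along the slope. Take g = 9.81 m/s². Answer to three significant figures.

a ≈ 3.07 m/s²

With I = (2/5)MR², the ratio k = I/(MR²) is 0.4.
Along the incline Mg sinθ − f = Ma, and torque about the center fR = Iα = kMR²(a/R) gives f = kMa.
Eliminating f: Mg sinθ = (1+k)Ma, so a = g sinθ/(1+k) = 9.81 × sin26° / 1.4 ≈ 3.07 m/s².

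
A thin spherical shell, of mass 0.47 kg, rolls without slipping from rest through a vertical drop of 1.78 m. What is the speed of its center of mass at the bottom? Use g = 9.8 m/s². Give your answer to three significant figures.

v ≈ 4.58 m/s

Here I = (2/3)MR², so the shape factor k = I/(MR²) = 2/3.
Rolling without slipping gives ω = v/R, so the total kinetic energy is ½Mv² + ½Iω² = ½(1+k)Mv² = (5/6)Mv².
Energy conservation: Mgh = (5/6)Mv², so v = √(2gh/(1+k)) = √(2 × 9.8 × 1.78 / 1.667) ≈ 4.58 m/s.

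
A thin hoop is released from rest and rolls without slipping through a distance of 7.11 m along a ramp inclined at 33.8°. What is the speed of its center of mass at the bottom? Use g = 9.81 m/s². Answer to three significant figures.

v ≈ 6.23 m/s

With I = MR², the ratio k = I/(MR²) is 1.
Rolling without slipping gives ω = v/R, so the total kinetic energy is ½Mv² + ½Iω² = ½(1+k)Mv² = Mv².
The vertical drop is h = L sinθ = 7.11 × sin33.8° = 3.955 m.
Energy conservation: Mgh = Mv², so v = √(2gh/(1+k)) = √(2 × 9.81 × 3.955 / 2) ≈ 6.23 m/s.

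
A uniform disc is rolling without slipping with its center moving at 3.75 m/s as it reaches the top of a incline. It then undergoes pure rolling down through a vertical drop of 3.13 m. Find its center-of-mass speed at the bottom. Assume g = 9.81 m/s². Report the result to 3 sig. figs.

v ≈ 7.42 m/s

Here I = (1/2)MR², so the shape factor k = I/(MR²) = 0.5.
Since it rolls without slipping, ω = v/R and KE = ½Mv² + ½Iω² = ½(1+k)Mv² = (3/4)Mv².
Conserving energy between top and bottom: (3/4)Mv² = (3/4)Mv₀² + Mgh, hence v² = v₀² + 2gh/(1+k).
v = √(3.75² + 2×9.81×3.13/1.5) = √55 ≈ 7.42 m/s.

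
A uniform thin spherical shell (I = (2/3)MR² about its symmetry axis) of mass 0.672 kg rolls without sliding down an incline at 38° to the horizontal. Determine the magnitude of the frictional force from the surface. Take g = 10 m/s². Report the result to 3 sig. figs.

f ≈ 1.65 N

For this body I = (2/3)MR², i.e. k = I/(MR²) = 2/3.
Along the incline Mg sinθ − f = Ma, and torque about the center fR = Iα = kMR²(a/R) gives f = kMa.
Combining, a = g sinθ/(1+k) and f = kMa = kMg sinθ/(1+k).
f = (2/3) × 0.672 × 10 × sin38° / 1.667 ≈ 1.65 N.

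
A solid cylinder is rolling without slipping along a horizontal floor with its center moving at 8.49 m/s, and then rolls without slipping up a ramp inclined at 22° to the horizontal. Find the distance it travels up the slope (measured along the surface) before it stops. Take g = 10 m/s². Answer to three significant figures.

Here I = (1/2)MR², so the shape factor k = I/(MR²) = 0.5.
Since it rolls without slipping, ω = v/R and KE = ½Mv² + ½Iω² = ½(1+k)Mv² = (3/4)Mv².
Setting this equal to Mgh gives the vertical rise h = (1+k)v₀²/(2g) = 1.5×8.49²/(2×10) = 5.406 m.
Along the incline, d = h/sinθ = 5.406/sin22° ≈ 14.4 m.

d ≈ 14.4 m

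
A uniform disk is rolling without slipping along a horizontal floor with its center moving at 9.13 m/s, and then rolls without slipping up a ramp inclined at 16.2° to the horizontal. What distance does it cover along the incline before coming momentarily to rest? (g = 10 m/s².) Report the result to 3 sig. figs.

Here I = (1/2)MR², so the shape factor k = I/(MR²) = 0.5.
Since it rolls without slipping, ω = v/R and KE = ½Mv² + ½Iω² = ½(1+k)Mv² = (3/4)Mv².
Setting this equal to Mgh gives the vertical rise h = (1+k)v₀²/(2g) = 1.5×9.13²/(2×10) = 6.252 m.
Along the incline, d = h/sinθ = 6.252/sin16.2° ≈ 22.4 m.

d ≈ 22.4 m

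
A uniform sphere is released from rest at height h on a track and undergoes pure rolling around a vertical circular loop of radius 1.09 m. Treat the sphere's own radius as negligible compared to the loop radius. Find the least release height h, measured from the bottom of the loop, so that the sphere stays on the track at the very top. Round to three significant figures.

With I = (2/5)MR², the ratio k = I/(MR²) is 0.4.
At the top of the loop, the minimum-contact condition is Mg = Mv_top²/r, so v_top² = gr.
With ω = v/R, the kinetic energy at speed v is ½(1+k)Mv² = (7/10)Mv².
Energy conservation from release (height h) to the top (height 2r): Mgh = Mg(2r) + (7/10)M·gr.
Thus h_min = 2r + (1+k)r/2 = r(2 + 1.4/2) = 1.09 × 2.7 ≈ 2.94 m.

h_min ≈ 2.94 m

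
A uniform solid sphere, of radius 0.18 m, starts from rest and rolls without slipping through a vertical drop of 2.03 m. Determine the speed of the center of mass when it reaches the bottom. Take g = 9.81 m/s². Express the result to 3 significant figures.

Here I = (2/5)MR², so the shape factor k = I/(MR²) = 0.4.
Rolling without slipping gives ω = v/R, so the total kinetic energy is ½Mv² + ½Iω² = ½(1+k)Mv² = (7/10)Mv².
Setting Mgh = (7/10)Mv² gives v = √(2gh/(1+k)) = √(2·9.81·2.03/1.4) ≈ 5.33 m/s.

v ≈ 5.33 m/s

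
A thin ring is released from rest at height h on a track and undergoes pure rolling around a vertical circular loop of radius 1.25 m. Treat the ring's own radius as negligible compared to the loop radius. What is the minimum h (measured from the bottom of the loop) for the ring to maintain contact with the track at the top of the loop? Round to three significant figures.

The moment of inertia is MR², giving k ≡ I/(MR²) = 1.
At the top of the loop, the minimum-contact condition is Mg = Mv_top²/r, so v_top² = gr.
With ω = v/R, the kinetic energy at speed v is ½(1+k)Mv² = Mv².
Energy conservation from release (height h) to the top (height 2r): Mgh = Mg(2r) + M·gr.
Thus h_min = 2r + (1+k)r/2 = r(2 + 2/2) = 1.25 × 3 ≈ 3.75 m.

h_min ≈ 3.75 m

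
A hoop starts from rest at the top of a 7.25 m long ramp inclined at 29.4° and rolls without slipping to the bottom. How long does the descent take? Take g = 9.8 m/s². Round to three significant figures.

t ≈ 2.46 s

For this body I = MR², i.e. k = I/(MR²) = 1.
Translational: Mg sinθ − f = Ma. Rotational about the CM: fR = Iα = kMRa, so f = kMa.
Hence a = g sinθ/(1+k) = 9.8×sin29.4°/2 = 2.405 m/s².
Starting from rest, L = ½at², so t = √(2L/a) = √(2×7.25/2.405) ≈ 2.46 s.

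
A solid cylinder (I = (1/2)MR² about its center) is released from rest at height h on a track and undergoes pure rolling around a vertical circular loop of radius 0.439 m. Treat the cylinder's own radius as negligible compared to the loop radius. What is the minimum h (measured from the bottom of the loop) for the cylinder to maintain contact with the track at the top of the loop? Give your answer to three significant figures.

For this body I = (1/2)MR², i.e. k = I/(MR²) = 0.5.
At the top, contact is just lost when gravity alone supplies the centripetal force: Mg = Mv_top²/r, i.e. v_top² = gr.
With ω = v/R, the kinetic energy at speed v is ½(1+k)Mv² = (3/4)Mv².
Energy conservation from release (height h) to the top (height 2r): Mgh = Mg(2r) + (3/4)M·gr.
Thus h_min = 2r + (1+k)r/2 = r(2 + 1.5/2) = 0.439 × 2.75 ≈ 1.21 m.

h_min ≈ 1.21 m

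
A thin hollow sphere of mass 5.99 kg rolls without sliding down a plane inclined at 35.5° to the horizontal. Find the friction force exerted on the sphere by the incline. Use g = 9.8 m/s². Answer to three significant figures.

For this body I = (2/3)MR², i.e. k = I/(MR²) = 2/3.
Newton's second law down the slope: Mg sinθ − f = Ma. The torque equation fR = Iα (with α = a/R) gives f = kMa.
Combining, a = g sinθ/(1+k) and f = kMa = kMg sinθ/(1+k).
f = (2/3) × 5.99 × 9.8 × sin35.5° / 1.667 ≈ 13.6 N.

f ≈ 13.6 N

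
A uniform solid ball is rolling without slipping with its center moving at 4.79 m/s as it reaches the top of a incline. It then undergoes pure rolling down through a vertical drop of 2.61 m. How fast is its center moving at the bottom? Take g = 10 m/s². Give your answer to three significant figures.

v ≈ 7.76 m/s

With I = (2/5)MR², the ratio k = I/(MR²) is 0.4.
The rolling condition ω = v/R makes the rotational term ½I(v/R)² = ½kMv², so KE_total = ½(1+k)Mv² = (7/10)Mv².
Conserving energy between top and bottom: (7/10)Mv² = (7/10)Mv₀² + Mgh, hence v² = v₀² + 2gh/(1+k).
v = √(4.79² + 2×10×2.61/1.4) = √60.23 ≈ 7.76 m/s.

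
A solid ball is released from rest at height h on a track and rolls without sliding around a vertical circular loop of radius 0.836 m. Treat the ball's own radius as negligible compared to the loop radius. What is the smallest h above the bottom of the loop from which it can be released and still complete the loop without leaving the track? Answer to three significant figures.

For this body I = (2/5)MR², i.e. k = I/(MR²) = 0.4.
At the top of the loop, the minimum-contact condition is Mg = Mv_top²/r, so v_top² = gr.
With ω = v/R, the kinetic energy at speed v is ½(1+k)Mv² = (7/10)Mv².
Energy conservation from release (height h) to the top (height 2r): Mgh = Mg(2r) + (7/10)M·gr.
Thus h_min = 2r + (1+k)r/2 = r(2 + 1.4/2) = 0.836 × 2.7 ≈ 2.26 m.

h_min ≈ 2.26 m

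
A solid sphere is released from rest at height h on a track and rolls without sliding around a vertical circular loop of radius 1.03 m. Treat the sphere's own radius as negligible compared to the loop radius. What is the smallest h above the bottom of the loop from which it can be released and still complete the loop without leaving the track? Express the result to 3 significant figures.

Here I = (2/5)MR², so the shape factor k = I/(MR²) = 0.4.
At the top of the loop, the minimum-contact condition is Mg = Mv_top²/r, so v_top² = gr.
With ω = v/R, the kinetic energy at speed v is ½(1+k)Mv² = (7/10)Mv².
Energy conservation from release (height h) to the top (height 2r): Mgh = Mg(2r) + (7/10)M·gr.
Thus h_min = 2r + (1+k)r/2 = r(2 + 1.4/2) = 1.03 × 2.7 ≈ 2.78 m.

h_min ≈ 2.78 m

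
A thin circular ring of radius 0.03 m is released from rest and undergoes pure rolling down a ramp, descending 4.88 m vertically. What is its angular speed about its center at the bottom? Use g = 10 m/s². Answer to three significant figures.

The moment of inertia is MR², giving k ≡ I/(MR²) = 1.
Pure rolling means v = ωR; then KE = ½Mv² + ½I(v/R)² = ½(1+k)Mv² = Mv².
Energy conservation Mgh = ½(1+k)Mv² gives v = √(2gh/(1+k)) = √(2 × 10 × 4.88 / 2) = 6.986 m/s.
Then ω = v/R = 6.986 / 0.03 ≈ 233 rad/s.

ω ≈ 233 rad/s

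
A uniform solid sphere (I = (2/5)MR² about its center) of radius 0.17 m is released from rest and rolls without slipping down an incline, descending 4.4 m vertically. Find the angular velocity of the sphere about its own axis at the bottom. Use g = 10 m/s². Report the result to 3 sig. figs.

The moment of inertia is (2/5)MR², giving k ≡ I/(MR²) = 0.4.
Rolling without slipping gives ω = v/R, so the total kinetic energy is ½Mv² + ½Iω² = ½(1+k)Mv² = (7/10)Mv².
Energy conservation Mgh = ½(1+k)Mv² gives v = √(2gh/(1+k)) = √(2 × 10 × 4.4 / 1.4) = 7.928 m/s.
Then ω = v/R = 7.928 / 0.17 ≈ 46.6 rad/s.

ω ≈ 46.6 rad/s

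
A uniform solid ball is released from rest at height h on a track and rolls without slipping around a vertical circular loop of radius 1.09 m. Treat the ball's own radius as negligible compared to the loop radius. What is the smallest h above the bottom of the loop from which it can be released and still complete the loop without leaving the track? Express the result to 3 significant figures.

With I = (2/5)MR², the ratio k = I/(MR²) is 0.4.
At the top, contact is just lost when gravity alone supplies the centripetal force: Mg = Mv_top²/r, i.e. v_top² = gr.
With ω = v/R, the kinetic energy at speed v is ½(1+k)Mv² = (7/10)Mv².
Energy conservation from release (height h) to the top (height 2r): Mgh = Mg(2r) + (7/10)M·gr.
Thus h_min = 2r + (1+k)r/2 = r(2 + 1.4/2) = 1.09 × 2.7 ≈ 2.94 m.

h_min ≈ 2.94 m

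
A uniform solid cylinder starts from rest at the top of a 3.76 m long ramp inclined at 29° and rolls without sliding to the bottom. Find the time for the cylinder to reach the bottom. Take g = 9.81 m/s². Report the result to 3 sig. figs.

The moment of inertia is (1/2)MR², giving k ≡ I/(MR²) = 0.5.
Along the incline Mg sinθ − f = Ma, and torque about the center fR = Iα = kMR²(a/R) gives f = kMa.
Hence a = g sinθ/(1+k) = 9.81×sin29°/1.5 = 3.171 m/s².
Starting from rest, L = ½at², so t = √(2L/a) = √(2×3.76/3.171) ≈ 1.54 s.

t ≈ 1.54 s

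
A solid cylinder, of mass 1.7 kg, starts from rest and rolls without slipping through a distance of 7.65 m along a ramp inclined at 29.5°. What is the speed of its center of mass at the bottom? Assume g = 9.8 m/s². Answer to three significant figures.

v ≈ 7.02 m/s

For this body I = (1/2)MR², i.e. k = I/(MR²) = 0.5.
Since it rolls without slipping, ω = v/R and KE = ½Mv² + ½Iω² = ½(1+k)Mv² = (3/4)Mv².
The vertical drop is h = L sinθ = 7.65 × sin29.5° = 3.767 m.
Setting Mgh = (3/4)Mv² gives v = √(2gh/(1+k)) = √(2·9.8·3.767/1.5) ≈ 7.02 m/s.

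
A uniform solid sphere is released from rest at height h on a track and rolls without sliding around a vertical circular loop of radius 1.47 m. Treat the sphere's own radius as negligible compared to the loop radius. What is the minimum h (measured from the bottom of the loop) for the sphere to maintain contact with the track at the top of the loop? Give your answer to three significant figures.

With I = (2/5)MR², the ratio k = I/(MR²) is 0.4.
At the top of the loop, the minimum-contact condition is Mg = Mv_top²/r, so v_top² = gr.
With ω = v/R, the kinetic energy at speed v is ½(1+k)Mv² = (7/10)Mv².
Energy conservation from release (height h) to the top (height 2r): Mgh = Mg(2r) + (7/10)M·gr.
Thus h_min = 2r + (1+k)r/2 = r(2 + 1.4/2) = 1.47 × 2.7 ≈ 3.97 m.

h_min ≈ 3.97 m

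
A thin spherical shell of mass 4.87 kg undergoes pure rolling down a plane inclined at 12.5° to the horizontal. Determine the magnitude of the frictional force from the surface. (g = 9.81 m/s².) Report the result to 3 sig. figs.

f ≈ 4.14 N

Here I = (2/3)MR², so the shape factor k = I/(MR²) = 2/3.
Translational: Mg sinθ − f = Ma. Rotational about the CM: fR = Iα = kMRa, so f = kMa.
Combining, a = g sinθ/(1+k) and f = kMa = kMg sinθ/(1+k).
f = (2/3) × 4.87 × 9.81 × sin12.5° / 1.667 ≈ 4.14 N.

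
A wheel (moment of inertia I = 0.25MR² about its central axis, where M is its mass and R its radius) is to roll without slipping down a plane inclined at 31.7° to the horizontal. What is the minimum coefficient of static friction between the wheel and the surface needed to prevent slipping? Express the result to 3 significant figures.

μ_min ≈ 0.124

With I = 0.25MR², the ratio k = I/(MR²) is 0.25.
Newton's second law down the slope: Mg sinθ − f = Ma. The torque equation fR = Iα (with α = a/R) gives f = kMa.
These give a = g sinθ/(1+k) and the required friction f = kMg sinθ/(1+k).
With N = Mg cosθ, the no-slip condition f ≤ μN gives μ_min = f/N = k tanθ/(1+k).
μ_min = 0.25 × tan31.7° / 1.25 ≈ 0.124.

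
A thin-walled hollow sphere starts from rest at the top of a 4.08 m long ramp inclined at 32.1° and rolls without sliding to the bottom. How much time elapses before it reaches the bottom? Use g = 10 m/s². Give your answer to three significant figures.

t ≈ 1.60 s

Here I = (2/3)MR², so the shape factor k = I/(MR²) = 2/3.
Along the incline Mg sinθ − f = Ma, and torque about the center fR = Iα = kMR²(a/R) gives f = kMa.
Hence a = g sinθ/(1+k) = 10×sin32.1°/1.667 = 3.188 m/s².
Starting from rest, L = ½at², so t = √(2L/a) = √(2×4.08/3.188) ≈ 1.60 s.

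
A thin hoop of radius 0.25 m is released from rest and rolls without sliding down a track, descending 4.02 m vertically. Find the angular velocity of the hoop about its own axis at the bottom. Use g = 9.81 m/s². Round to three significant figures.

With I = MR², the ratio k = I/(MR²) is 1.
The rolling condition ω = v/R makes the rotational term ½I(v/R)² = ½kMv², so KE_total = ½(1+k)Mv² = Mv².
Energy conservation Mgh = ½(1+k)Mv² gives v = √(2gh/(1+k)) = √(2 × 9.81 × 4.02 / 2) = 6.28 m/s.
The angular speed follows from ω = v/R = 6.28/0.25 ≈ 25.1 rad/s.

ω ≈ 25.1 rad/s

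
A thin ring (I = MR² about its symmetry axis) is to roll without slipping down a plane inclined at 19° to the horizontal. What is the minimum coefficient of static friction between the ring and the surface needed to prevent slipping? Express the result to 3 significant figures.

μ_min ≈ 0.172

Here I = MR², so the shape factor k = I/(MR²) = 1.
Along the incline Mg sinθ − f = Ma, and torque about the center fR = Iα = kMR²(a/R) gives f = kMa.
These give a = g sinθ/(1+k) and the required friction f = kMg sinθ/(1+k).
With N = Mg cosθ, the no-slip condition f ≤ μN gives μ_min = f/N = k tanθ/(1+k).
μ_min = 1 × tan19° / 2 ≈ 0.172.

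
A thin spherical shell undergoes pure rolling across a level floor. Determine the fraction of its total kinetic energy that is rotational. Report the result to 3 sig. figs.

With I = (2/3)MR², the ratio k = I/(MR²) is 2/3.
Since ω = v/R, the translational part is ½Mv² and the rotational part is ½I(v/R)² = ½kMv²; the total is ½(1+k)Mv².
The rotational fraction is therefore k/(1+k) = (2/3)/1.667 ≈ 0.400.

fraction ≈ 0.400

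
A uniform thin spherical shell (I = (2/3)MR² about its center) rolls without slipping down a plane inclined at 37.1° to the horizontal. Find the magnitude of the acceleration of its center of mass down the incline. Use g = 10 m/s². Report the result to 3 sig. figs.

Here I = (2/3)MR², so the shape factor k = I/(MR²) = 2/3.
Translational: Mg sinθ − f = Ma. Rotational about the CM: fR = Iα = kMRa, so f = kMa.
Eliminating f: Mg sinθ = (1+k)Ma, so a = g sinθ/(1+k) = 10 × sin37.1° / 1.667 ≈ 3.62 m/s².

a ≈ 3.62 m/s²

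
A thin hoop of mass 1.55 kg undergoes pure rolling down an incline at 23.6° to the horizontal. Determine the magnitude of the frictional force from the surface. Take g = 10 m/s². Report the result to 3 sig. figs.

The moment of inertia is MR², giving k ≡ I/(MR²) = 1.
Along the incline Mg sinθ − f = Ma, and torque about the center fR = Iα = kMR²(a/R) gives f = kMa.
Combining, a = g sinθ/(1+k) and f = kMa = kMg sinθ/(1+k).
f = 1 × 1.55 × 10 × sin23.6° / 2 ≈ 3.10 N.

f ≈ 3.10 N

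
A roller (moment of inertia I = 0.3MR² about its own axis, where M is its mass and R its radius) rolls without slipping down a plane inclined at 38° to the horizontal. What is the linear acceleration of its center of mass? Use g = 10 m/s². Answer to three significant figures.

a ≈ 4.74 m/s²

The moment of inertia is 0.3MR², giving k ≡ I/(MR²) = 0.3.
Translational: Mg sinθ − f = Ma. Rotational about the CM: fR = Iα = kMRa, so f = kMa.
Eliminating f: Mg sinθ = (1+k)Ma, so a = g sinθ/(1+k) = 10 × sin38° / 1.3 ≈ 4.74 m/s².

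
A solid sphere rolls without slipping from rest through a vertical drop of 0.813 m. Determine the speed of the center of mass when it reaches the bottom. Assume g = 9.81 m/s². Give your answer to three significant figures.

v ≈ 3.38 m/s

For this body I = (2/5)MR², i.e. k = I/(MR²) = 0.4.
Pure rolling means v = ωR; then KE = ½Mv² + ½I(v/R)² = ½(1+k)Mv² = (7/10)Mv².
Setting Mgh = (7/10)Mv² gives v = √(2gh/(1+k)) = √(2·9.81·0.813/1.4) ≈ 3.38 m/s.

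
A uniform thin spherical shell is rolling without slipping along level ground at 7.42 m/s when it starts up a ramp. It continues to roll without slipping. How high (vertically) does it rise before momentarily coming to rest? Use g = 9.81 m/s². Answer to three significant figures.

The moment of inertia is (2/3)MR², giving k ≡ I/(MR²) = 2/3.
The rolling condition ω = v/R makes the rotational term ½I(v/R)² = ½kMv², so KE_total = ½(1+k)Mv² = (5/6)Mv².
All of this converts to potential energy at the highest point: (5/6)Mv₀² = Mgh.
Thus h = (1+k)v₀²/(2g) = 1.667 × 7.42² / (2 × 9.81) ≈ 4.68 m.

h ≈ 4.68 m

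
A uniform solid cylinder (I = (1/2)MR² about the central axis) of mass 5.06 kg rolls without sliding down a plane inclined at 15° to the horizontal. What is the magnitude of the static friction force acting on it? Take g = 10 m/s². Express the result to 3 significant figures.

Here I = (1/2)MR², so the shape factor k = I/(MR²) = 0.5.
Translational: Mg sinθ − f = Ma. Rotational about the CM: fR = Iα = kMRa, so f = kMa.
Combining, a = g sinθ/(1+k) and f = kMa = kMg sinθ/(1+k).
f = 0.5 × 5.06 × 10 × sin15° / 1.5 ≈ 4.37 N.

f ≈ 4.37 N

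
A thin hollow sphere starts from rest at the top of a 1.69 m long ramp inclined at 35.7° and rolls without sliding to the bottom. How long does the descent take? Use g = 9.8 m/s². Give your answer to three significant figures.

For this body I = (2/3)MR², i.e. k = I/(MR²) = 2/3.
Newton's second law down the slope: Mg sinθ − f = Ma. The torque equation fR = Iα (with α = a/R) gives f = kMa.
Hence a = g sinθ/(1+k) = 9.8×sin35.7°/1.667 = 3.431 m/s².
Starting from rest, L = ½at², so t = √(2L/a) = √(2×1.69/3.431) ≈ 0.993 s.

t ≈ 0.993 s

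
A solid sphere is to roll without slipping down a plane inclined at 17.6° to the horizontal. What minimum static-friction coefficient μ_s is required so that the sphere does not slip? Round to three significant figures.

μ_min ≈ 0.0906

The moment of inertia is (2/5)MR², giving k ≡ I/(MR²) = 0.4.
Newton's second law down the slope: Mg sinθ − f = Ma. The torque equation fR = Iα (with α = a/R) gives f = kMa.
These give a = g sinθ/(1+k) and the required friction f = kMg sinθ/(1+k).
With N = Mg cosθ, the no-slip condition f ≤ μN gives μ_min = f/N = k tanθ/(1+k).
μ_min = 0.4 × tan17.6° / 1.4 ≈ 0.0906.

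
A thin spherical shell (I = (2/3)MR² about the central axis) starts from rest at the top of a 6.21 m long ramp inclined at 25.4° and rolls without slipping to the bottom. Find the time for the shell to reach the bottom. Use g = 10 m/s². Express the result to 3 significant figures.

t ≈ 2.20 s

The moment of inertia is (2/3)MR², giving k ≡ I/(MR²) = 2/3.
Translational: Mg sinθ − f = Ma. Rotational about the CM: fR = Iα = kMRa, so f = kMa.
Hence a = g sinθ/(1+k) = 10×sin25.4°/1.667 = 2.574 m/s².
With constant a from rest, t = √(2L/a) = √(2·6.21/2.574) ≈ 2.20 s.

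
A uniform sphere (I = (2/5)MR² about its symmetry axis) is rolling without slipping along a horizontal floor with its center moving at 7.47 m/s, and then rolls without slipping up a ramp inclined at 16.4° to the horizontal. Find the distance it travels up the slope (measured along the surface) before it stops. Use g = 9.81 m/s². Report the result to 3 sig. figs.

d ≈ 14.1 m

With I = (2/5)MR², the ratio k = I/(MR²) is 0.4.
Rolling without slipping gives ω = v/R, so the total kinetic energy is ½Mv² + ½Iω² = ½(1+k)Mv² = (7/10)Mv².
Setting this equal to Mgh gives the vertical rise h = (1+k)v₀²/(2g) = 1.4×7.47²/(2×9.81) = 3.982 m.
The distance along the slope is d = h/sinθ = 3.982/sin16.4° ≈ 14.1 m.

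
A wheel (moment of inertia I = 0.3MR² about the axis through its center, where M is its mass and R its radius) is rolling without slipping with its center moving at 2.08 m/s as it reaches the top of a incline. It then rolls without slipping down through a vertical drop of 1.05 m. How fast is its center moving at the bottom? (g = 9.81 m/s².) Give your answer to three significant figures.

v ≈ 4.49 m/s

With I = 0.3MR², the ratio k = I/(MR²) is 0.3.
Rolling without slipping gives ω = v/R, so the total kinetic energy is ½Mv² + ½Iω² = ½(1+k)Mv² = (13/20)Mv².
Energy conservation: (13/20)Mv₀² + Mgh = (13/20)Mv², so v² = v₀² + 2gh/(1+k).
v = √(2.08² + 2×9.81×1.05/1.3) = √20.17 ≈ 4.49 m/s.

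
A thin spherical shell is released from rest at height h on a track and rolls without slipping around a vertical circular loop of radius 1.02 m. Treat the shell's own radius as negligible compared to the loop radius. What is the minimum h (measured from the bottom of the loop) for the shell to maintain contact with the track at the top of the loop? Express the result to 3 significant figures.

h_min ≈ 2.89 m

The moment of inertia is (2/3)MR², giving k ≡ I/(MR²) = 2/3.
At the top of the loop, the minimum-contact condition is Mg = Mv_top²/r, so v_top² = gr.
With ω = v/R, the kinetic energy at speed v is ½(1+k)Mv² = (5/6)Mv².
Energy conservation from release (height h) to the top (height 2r): Mgh = Mg(2r) + (5/6)M·gr.
Thus h_min = 2r + (1+k)r/2 = r(2 + 1.667/2) = 1.02 × 2.833 ≈ 2.89 m.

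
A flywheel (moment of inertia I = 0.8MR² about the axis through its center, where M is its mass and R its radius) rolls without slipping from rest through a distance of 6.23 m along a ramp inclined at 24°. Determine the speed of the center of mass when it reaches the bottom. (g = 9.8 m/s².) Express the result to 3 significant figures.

The moment of inertia is 0.8MR², giving k ≡ I/(MR²) = 0.8.
Since it rolls without slipping, ω = v/R and KE = ½Mv² + ½Iω² = ½(1+k)Mv² = (9/10)Mv².
The vertical drop is h = L sinθ = 6.23 × sin24° = 2.534 m.
Setting Mgh = (9/10)Mv² gives v = √(2gh/(1+k)) = √(2·9.8·2.534/1.8) ≈ 5.25 m/s.

v ≈ 5.25 m/s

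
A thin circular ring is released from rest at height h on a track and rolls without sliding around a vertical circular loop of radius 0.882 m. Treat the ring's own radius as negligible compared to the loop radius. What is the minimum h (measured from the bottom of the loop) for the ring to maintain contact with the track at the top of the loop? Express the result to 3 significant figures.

h_min ≈ 2.65 m

Here I = MR², so the shape factor k = I/(MR²) = 1.
At the top of the loop, the minimum-contact condition is Mg = Mv_top²/r, so v_top² = gr.
With ω = v/R, the kinetic energy at speed v is ½(1+k)Mv² = Mv².
Energy conservation from release (height h) to the top (height 2r): Mgh = Mg(2r) + M·gr.
Thus h_min = 2r + (1+k)r/2 = r(2 + 2/2) = 0.882 × 3 ≈ 2.65 m.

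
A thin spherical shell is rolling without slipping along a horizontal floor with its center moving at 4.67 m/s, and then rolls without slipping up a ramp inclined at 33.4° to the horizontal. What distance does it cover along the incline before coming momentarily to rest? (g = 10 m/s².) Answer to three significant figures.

For this body I = (2/3)MR², i.e. k = I/(MR²) = 2/3.
Pure rolling means v = ωR; then KE = ½Mv² + ½I(v/R)² = ½(1+k)Mv² = (5/6)Mv².
Setting this equal to Mgh gives the vertical rise h = (1+k)v₀²/(2g) = 1.667×4.67²/(2×10) = 1.817 m.
Along the incline, d = h/sinθ = 1.817/sin33.4° ≈ 3.30 m.

d ≈ 3.30 m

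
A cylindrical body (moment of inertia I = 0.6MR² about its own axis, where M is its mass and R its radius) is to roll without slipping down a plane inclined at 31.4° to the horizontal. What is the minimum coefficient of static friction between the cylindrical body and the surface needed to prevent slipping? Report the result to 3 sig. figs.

For this body I = 0.6MR², i.e. k = I/(MR²) = 0.6.
Along the incline Mg sinθ − f = Ma, and torque about the center fR = Iα = kMR²(a/R) gives f = kMa.
These give a = g sinθ/(1+k) and the required friction f = kMg sinθ/(1+k).
With N = Mg cosθ, the no-slip condition f ≤ μN gives μ_min = f/N = k tanθ/(1+k).
μ_min = 0.6 × tan31.4° / 1.6 ≈ 0.229.

μ_min ≈ 0.229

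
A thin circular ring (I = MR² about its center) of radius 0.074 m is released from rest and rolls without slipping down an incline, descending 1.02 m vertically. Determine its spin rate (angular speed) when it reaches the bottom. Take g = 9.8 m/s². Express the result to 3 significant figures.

ω ≈ 42.7 rad/s

The moment of inertia is MR², giving k ≡ I/(MR²) = 1.
Rolling without slipping gives ω = v/R, so the total kinetic energy is ½Mv² + ½Iω² = ½(1+k)Mv² = Mv².
Energy conservation Mgh = ½(1+k)Mv² gives v = √(2gh/(1+k)) = √(2 × 9.8 × 1.02 / 2) = 3.162 m/s.
Then ω = v/R = 3.162 / 0.074 ≈ 42.7 rad/s.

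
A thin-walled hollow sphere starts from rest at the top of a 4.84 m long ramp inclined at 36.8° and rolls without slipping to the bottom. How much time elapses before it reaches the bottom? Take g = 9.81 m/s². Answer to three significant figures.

Here I = (2/3)MR², so the shape factor k = I/(MR²) = 2/3.
Newton's second law down the slope: Mg sinθ − f = Ma. The torque equation fR = Iα (with α = a/R) gives f = kMa.
Hence a = g sinθ/(1+k) = 9.81×sin36.8°/1.667 = 3.526 m/s².
With constant a from rest, t = √(2L/a) = √(2·4.84/3.526) ≈ 1.66 s.

t ≈ 1.66 s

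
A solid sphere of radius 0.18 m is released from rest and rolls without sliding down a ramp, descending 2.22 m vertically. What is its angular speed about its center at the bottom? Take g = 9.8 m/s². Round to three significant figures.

ω ≈ 31.0 rad/s

The moment of inertia is (2/5)MR², giving k ≡ I/(MR²) = 0.4.
Rolling without slipping gives ω = v/R, so the total kinetic energy is ½Mv² + ½Iω² = ½(1+k)Mv² = (7/10)Mv².
Energy conservation Mgh = ½(1+k)Mv² gives v = √(2gh/(1+k)) = √(2 × 9.8 × 2.22 / 1.4) = 5.575 m/s.
The angular speed follows from ω = v/R = 5.575/0.18 ≈ 31.0 rad/s.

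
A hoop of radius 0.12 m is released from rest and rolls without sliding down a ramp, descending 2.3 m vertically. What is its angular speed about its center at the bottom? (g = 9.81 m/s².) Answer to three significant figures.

ω ≈ 39.6 rad/s

Here I = MR², so the shape factor k = I/(MR²) = 1.
Rolling without slipping gives ω = v/R, so the total kinetic energy is ½Mv² + ½Iω² = ½(1+k)Mv² = Mv².
Energy conservation Mgh = ½(1+k)Mv² gives v = √(2gh/(1+k)) = √(2 × 9.81 × 2.3 / 2) = 4.75 m/s.
Then ω = v/R = 4.75 / 0.12 ≈ 39.6 rad/s.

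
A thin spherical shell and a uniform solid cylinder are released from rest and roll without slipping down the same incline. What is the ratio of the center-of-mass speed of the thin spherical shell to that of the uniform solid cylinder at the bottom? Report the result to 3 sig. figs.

Each satisfies Mgh = ½(1+k)Mv² with k = I/(MR²), so v ∝ 1/√(1+k).
For the thin spherical shell k = 2/3; for the uniform solid cylinder k = 0.5.
v₁/v₂ = √((1+k₂)/(1+k₁)) = √(1.5/1.667) ≈ 0.949.

v_ratio ≈ 0.949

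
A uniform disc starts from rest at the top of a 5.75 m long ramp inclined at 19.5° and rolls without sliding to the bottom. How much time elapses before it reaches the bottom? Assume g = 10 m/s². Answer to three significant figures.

t ≈ 2.27 s

Here I = (1/2)MR², so the shape factor k = I/(MR²) = 0.5.
Along the incline Mg sinθ − f = Ma, and torque about the center fR = Iα = kMR²(a/R) gives f = kMa.
Hence a = g sinθ/(1+k) = 10×sin19.5°/1.5 = 2.225 m/s².
Starting from rest, L = ½at², so t = √(2L/a) = √(2×5.75/2.225) ≈ 2.27 s.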